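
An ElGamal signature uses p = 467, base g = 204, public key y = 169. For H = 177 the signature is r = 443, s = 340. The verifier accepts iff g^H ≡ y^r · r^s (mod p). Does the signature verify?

Left side g^H mod p:
204^2 = 41616 ≡ 53
204^4 ≡ 53^2 = 2809 ≡ 7
204^8 ≡ 7^2 = 49
204^16 ≡ 49^2 = 2401 ≡ 66
204^32 ≡ 66^2 = 4356 ≡ 153
204^64 ≡ 153^2 = 23409 ≡ 59
204^128 ≡ 59^2 = 3481 ≡ 212
177 = 128 + 32 + 16 + 1, so 204^177 ≡ 212·153·66·204 ≡ 452 (mod 467)
Right side y^r · r^s mod p:
169^2 = 28561 ≡ 74
169^4 ≡ 74^2 = 5476 ≡ 339
169^8 ≡ 339^2 = 114921 ≡ 39
169^16 ≡ 39^2 = 1521 ≡ 120
169^32 ≡ 120^2 = 14400 ≡ 390
169^64 ≡ 390^2 = 152100 ≡ 325
169^128 ≡ 325^2 = 105625 ≡ 83
169^256 ≡ 83^2 = 6889 ≡ 351
443 = 256 + 128 + 32 + 16 + 8 + 2 + 1, so 169^443 ≡ 351·83·390·120·39·74·169 ≡ 157 (mod 467)
443^2 = 196249 ≡ 109
443^4 ≡ 109^2 = 11881 ≡ 206
443^8 ≡ 206^2 = 42436 ≡ 406
443^16 ≡ 406^2 = 164836 ≡ 452
443^32 ≡ 452^2 = 204304 ≡ 225
443^64 ≡ 225^2 = 50625 ≡ 189
443^128 ≡ 189^2 = 35721 ≡ 229
443^256 ≡ 229^2 = 52441 ≡ 137
340 = 256 + 64 + 16 + 4, so 443^340 ≡ 137·189·452·206 ≡ 339 (mod 467)
157·339 = 53223 ≡ 452 (mod 467)
452 ≡ 452 (mod 467), so the signature is genuine.

verifies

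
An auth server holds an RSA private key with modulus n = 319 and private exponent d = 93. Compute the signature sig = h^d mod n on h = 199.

Squares mod 319: h^1≡199, h^2≡45, h^4≡111, h^8≡199, h^16≡45, h^32≡111, h^64≡199
93 = 64 + 16 + 8 + 4 + 1, so h^93 ≡ 199·45·199·111·199 ≡ 45 (mod 319)

45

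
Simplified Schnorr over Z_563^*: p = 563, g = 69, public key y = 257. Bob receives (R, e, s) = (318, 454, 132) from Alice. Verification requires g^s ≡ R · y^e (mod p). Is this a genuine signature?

g^s mod p:
69^132 mod 563 = 400
R · y^e mod p:
257^454 mod 563 = 424
318·424 = 134832 ≡ 275 (mod 563)
400 ≠ 275; the check fails.

forged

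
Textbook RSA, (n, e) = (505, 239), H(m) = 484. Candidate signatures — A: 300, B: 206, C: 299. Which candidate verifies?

C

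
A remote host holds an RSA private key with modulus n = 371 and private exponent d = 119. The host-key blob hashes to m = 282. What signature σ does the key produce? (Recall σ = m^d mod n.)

347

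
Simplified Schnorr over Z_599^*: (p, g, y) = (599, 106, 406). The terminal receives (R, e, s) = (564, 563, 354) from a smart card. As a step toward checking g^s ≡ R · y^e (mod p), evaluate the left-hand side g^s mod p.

106^2 = 11236 ≡ 454
106^4 ≡ 454^2 = 206116 ≡ 60
106^8 ≡ 60^2 = 3600 ≡ 6
106^16 ≡ 6^2 = 36
106^32 ≡ 36^2 = 1296 ≡ 98
106^64 ≡ 98^2 = 9604 ≡ 20
106^128 ≡ 20^2 = 400
106^256 ≡ 400^2 = 160000 ≡ 67
354 = 256 + 64 + 32 + 2, so 106^354 ≡ 67·20·98·454 ≡ 211 (mod 599)

211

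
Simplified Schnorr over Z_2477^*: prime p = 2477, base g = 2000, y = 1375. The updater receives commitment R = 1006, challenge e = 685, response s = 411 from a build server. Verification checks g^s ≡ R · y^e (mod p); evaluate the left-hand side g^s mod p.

2000^411 mod 2477 = 1553

1553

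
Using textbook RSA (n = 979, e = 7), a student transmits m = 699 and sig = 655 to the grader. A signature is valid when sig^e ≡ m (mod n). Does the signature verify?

sig^2 ≡ 655^2 = 429025 ≡ 223
sig^4 ≡ 223^2 = 49729 ≡ 779
7 = 4 + 2 + 1, so sig^7 ≡ 779·223·655 ≡ 360 (mod 979)
360 ≠ 699, so verification fails.

does not verify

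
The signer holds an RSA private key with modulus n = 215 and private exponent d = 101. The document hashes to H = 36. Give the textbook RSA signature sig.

6

H^2 ≡ 36^2 = 1296 ≡ 6
H^4 ≡ 6^2 = 36
H^8 ≡ 36^2 = 1296 ≡ 6
H^16 ≡ 6^2 = 36
H^32 ≡ 36^2 = 1296 ≡ 6
H^64 ≡ 6^2 = 36
101 = 64 + 32 + 4 + 1, so H^101 ≡ 36·6·36·36 ≡ 6 (mod 215)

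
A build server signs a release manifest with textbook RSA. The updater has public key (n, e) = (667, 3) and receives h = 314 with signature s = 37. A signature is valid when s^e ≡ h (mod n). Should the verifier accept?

reject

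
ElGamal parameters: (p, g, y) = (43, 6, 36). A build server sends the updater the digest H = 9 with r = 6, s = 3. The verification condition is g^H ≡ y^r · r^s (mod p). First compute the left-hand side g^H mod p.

1

Squares mod 43: 6^1≡6, 6^2≡36, 6^4≡6, 6^8≡36
9 = 8 + 1, so 6^9 ≡ 36·6 ≡ 1 (mod 43)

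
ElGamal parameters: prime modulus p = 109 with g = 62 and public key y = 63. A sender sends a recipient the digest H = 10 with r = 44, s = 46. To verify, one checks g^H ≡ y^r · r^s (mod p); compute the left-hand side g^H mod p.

74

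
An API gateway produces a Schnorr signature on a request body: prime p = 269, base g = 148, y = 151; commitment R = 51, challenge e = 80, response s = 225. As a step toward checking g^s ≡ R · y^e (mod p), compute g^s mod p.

148^2 = 21904 ≡ 115
148^4 ≡ 115^2 = 13225 ≡ 44
148^8 ≡ 44^2 = 1936 ≡ 53
148^16 ≡ 53^2 = 2809 ≡ 119
148^32 ≡ 119^2 = 14161 ≡ 173
148^64 ≡ 173^2 = 29929 ≡ 70
148^128 ≡ 70^2 = 4900 ≡ 58
225 = 128 + 64 + 32 + 1, so 148^225 ≡ 58·70·173·148 ≡ 149 (mod 269)

149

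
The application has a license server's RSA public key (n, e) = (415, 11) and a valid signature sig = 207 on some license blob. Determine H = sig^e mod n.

123

sig^2 ≡ 207^2 = 42849 ≡ 104
sig^4 ≡ 104^2 = 10816 ≡ 26
sig^8 ≡ 26^2 = 676 ≡ 261
11 = 8 + 2 + 1, so sig^11 ≡ 261·104·207 ≡ 123 (mod 415)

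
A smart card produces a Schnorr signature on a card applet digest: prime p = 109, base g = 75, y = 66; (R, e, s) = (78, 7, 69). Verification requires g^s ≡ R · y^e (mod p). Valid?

no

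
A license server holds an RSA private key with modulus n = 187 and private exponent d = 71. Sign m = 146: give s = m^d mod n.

Squares mod 187: m^1≡146, m^2≡185, m^4≡4, m^8≡16, m^16≡69, m^32≡86, m^64≡103
71 = 64 + 4 + 2 + 1, so m^71 ≡ 103·4·185·146 ≡ 124 (mod 187)

124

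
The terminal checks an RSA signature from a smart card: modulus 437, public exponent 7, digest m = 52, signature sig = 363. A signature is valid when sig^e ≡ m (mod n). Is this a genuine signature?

genuine

Squares mod 437: sig^1≡363, sig^2≡232, sig^4≡73
7 = 4 + 2 + 1, so sig^7 ≡ 73·232·363 ≡ 52 (mod 437)
Since 52 equals the digest 52, verification succeeds.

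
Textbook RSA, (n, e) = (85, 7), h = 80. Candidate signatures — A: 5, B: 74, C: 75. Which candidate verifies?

Candidate A: 5^7 mod 85 = 10
Candidate B: 74^7 mod 85 = 14
Candidate C: 75^7 mod 85 = 80
  → matches h = 80

C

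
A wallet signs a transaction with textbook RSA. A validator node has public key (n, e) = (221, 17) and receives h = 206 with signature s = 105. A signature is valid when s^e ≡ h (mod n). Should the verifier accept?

reject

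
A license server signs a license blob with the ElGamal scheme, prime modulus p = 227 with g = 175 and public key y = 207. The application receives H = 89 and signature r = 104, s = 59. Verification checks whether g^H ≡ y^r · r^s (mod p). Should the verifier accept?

reject

Left side g^H mod p:
175^2 = 30625 ≡ 207
175^4 ≡ 207^2 = 42849 ≡ 173
175^8 ≡ 173^2 = 29929 ≡ 192
175^16 ≡ 192^2 = 36864 ≡ 90
175^32 ≡ 90^2 = 8100 ≡ 155
175^64 ≡ 155^2 = 24025 ≡ 190
89 = 64 + 16 + 8 + 1, so 175^89 ≡ 190·90·192·175 ≡ 73 (mod 227)
Right side y^r · r^s mod p:
207^2 = 42849 ≡ 173
207^4 ≡ 173^2 = 29929 ≡ 192
207^8 ≡ 192^2 = 36864 ≡ 90
207^16 ≡ 90^2 = 8100 ≡ 155
207^32 ≡ 155^2 = 24025 ≡ 190
207^64 ≡ 190^2 = 36100 ≡ 7
104 = 64 + 32 + 8, so 207^104 ≡ 7·190·90 ≡ 71 (mod 227)
104^2 = 10816 ≡ 147
104^4 ≡ 147^2 = 21609 ≡ 44
104^8 ≡ 44^2 = 1936 ≡ 120
104^16 ≡ 120^2 = 14400 ≡ 99
104^32 ≡ 99^2 = 9801 ≡ 40
59 = 32 + 16 + 8 + 2 + 1, so 104^59 ≡ 40·99·120·147·104 ≡ 221 (mod 227)
71·221 = 15691 ≡ 28 (mod 227)
73 ≠ 28, so verification fails.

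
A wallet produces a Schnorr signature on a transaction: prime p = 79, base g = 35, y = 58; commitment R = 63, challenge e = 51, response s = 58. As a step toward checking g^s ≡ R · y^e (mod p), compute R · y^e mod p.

76

58^51 mod 79 = 15
R · y^e ≡ 63·15 = 945 ≡ 76 (mod 79)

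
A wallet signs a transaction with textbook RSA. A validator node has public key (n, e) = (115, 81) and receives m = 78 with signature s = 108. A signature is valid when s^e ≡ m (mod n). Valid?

yes

s^2 ≡ 108^2 = 11664 ≡ 49
s^4 ≡ 49^2 = 2401 ≡ 101
s^8 ≡ 101^2 = 10201 ≡ 81
s^16 ≡ 81^2 = 6561 ≡ 6
s^32 ≡ 6^2 = 36
s^64 ≡ 36^2 = 1296 ≡ 31
81 = 64 + 16 + 1, so s^81 ≡ 31·6·108 ≡ 78 (mod 115)
Since 78 equals the digest 78, verification succeeds.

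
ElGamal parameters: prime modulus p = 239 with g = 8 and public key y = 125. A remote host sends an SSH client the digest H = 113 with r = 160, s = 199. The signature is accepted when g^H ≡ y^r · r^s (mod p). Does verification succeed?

Left side g^H mod p:
8^2 = 64
8^4 ≡ 64^2 = 4096 ≡ 33
8^8 ≡ 33^2 = 1089 ≡ 133
8^16 ≡ 133^2 = 17689 ≡ 3
8^32 ≡ 3^2 = 9
8^64 ≡ 9^2 = 81
113 = 64 + 32 + 16 + 1, so 8^113 ≡ 81·9·3·8 ≡ 49 (mod 239)
Right side y^r · r^s mod p:
125^2 = 15625 ≡ 90
125^4 ≡ 90^2 = 8100 ≡ 213
125^8 ≡ 213^2 = 45369 ≡ 198
125^16 ≡ 198^2 = 39204 ≡ 8
125^32 ≡ 8^2 = 64
125^64 ≡ 64^2 = 4096 ≡ 33
125^128 ≡ 33^2 = 1089 ≡ 133
160 = 128 + 32, so 125^160 ≡ 133·64 ≡ 147 (mod 239)
160^2 = 25600 ≡ 27
160^4 ≡ 27^2 = 729 ≡ 12
160^8 ≡ 12^2 = 144
160^16 ≡ 144^2 = 20736 ≡ 182
160^32 ≡ 182^2 = 33124 ≡ 142
160^64 ≡ 142^2 = 20164 ≡ 88
160^128 ≡ 88^2 = 7744 ≡ 96
199 = 128 + 64 + 4 + 2 + 1, so 160^199 ≡ 96·88·12·27·160 ≡ 3 (mod 239)
147·3 = 441 ≡ 202 (mod 239)
49 ≠ 202, so verification fails.

fails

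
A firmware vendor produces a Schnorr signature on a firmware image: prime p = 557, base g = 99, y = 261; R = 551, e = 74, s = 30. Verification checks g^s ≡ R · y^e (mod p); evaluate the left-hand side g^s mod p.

Squares mod 557: 99^1≡99, 99^2≡332, 99^4≡495, 99^8≡502, 99^16≡240
30 = 16 + 8 + 4 + 2, so 99^30 ≡ 240·502·495·332 ≡ 301 (mod 557)

301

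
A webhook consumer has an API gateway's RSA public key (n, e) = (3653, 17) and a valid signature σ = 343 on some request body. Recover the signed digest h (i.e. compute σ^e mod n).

2241

σ^2 ≡ 343^2 = 117649 ≡ 753
σ^4 ≡ 753^2 = 567009 ≡ 794
σ^8 ≡ 794^2 = 630436 ≡ 2120
σ^16 ≡ 2120^2 = 4494400 ≡ 1210
17 = 16 + 1, so σ^17 ≡ 1210·343 ≡ 2241 (mod 3653)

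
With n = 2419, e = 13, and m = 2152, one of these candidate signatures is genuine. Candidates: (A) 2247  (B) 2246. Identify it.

A

Candidate A: Squares mod 2419: 2247^1≡2247, 2247^2≡556, 2247^4≡1923, 2247^8≡1697; 13 = 8 + 4 + 1, so 2247^13 ≡ 1697·1923·2247 ≡ 2152 (mod 2419)
  → matches m = 2152
Candidate B: Squares mod 2419: 2246^1≡2246, 2246^2≡901, 2246^4≡1436, 2246^8≡1108; 13 = 8 + 4 + 1, so 2246^13 ≡ 1108·1436·2246 ≡ 2205 (mod 2419)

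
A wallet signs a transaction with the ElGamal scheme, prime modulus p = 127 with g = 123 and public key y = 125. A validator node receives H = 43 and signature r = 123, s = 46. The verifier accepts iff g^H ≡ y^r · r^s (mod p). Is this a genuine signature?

Left side g^H mod p:
123^2 = 15129 ≡ 16
123^4 ≡ 16^2 = 256 ≡ 2
123^8 ≡ 2^2 = 4
123^16 ≡ 4^2 = 16
123^32 ≡ 16^2 = 256 ≡ 2
43 = 32 + 8 + 2 + 1, so 123^43 ≡ 2·4·16·123 ≡ 123 (mod 127)
Right side y^r · r^s mod p:
125^2 = 15625 ≡ 4
125^4 ≡ 4^2 = 16
125^8 ≡ 16^2 = 256 ≡ 2
125^16 ≡ 2^2 = 4
125^32 ≡ 4^2 = 16
125^64 ≡ 16^2 = 256 ≡ 2
123 = 64 + 32 + 16 + 8 + 2 + 1, so 125^123 ≡ 2·16·4·2·4·125 ≡ 111 (mod 127)
123^2 = 15129 ≡ 16
123^4 ≡ 16^2 = 256 ≡ 2
123^8 ≡ 2^2 = 4
123^16 ≡ 4^2 = 16
123^32 ≡ 16^2 = 256 ≡ 2
46 = 32 + 8 + 4 + 2, so 123^46 ≡ 2·4·2·16 ≡ 2 (mod 127)
111·2 = 222 ≡ 95 (mod 127)
123 ≠ 95, so verification fails.

forged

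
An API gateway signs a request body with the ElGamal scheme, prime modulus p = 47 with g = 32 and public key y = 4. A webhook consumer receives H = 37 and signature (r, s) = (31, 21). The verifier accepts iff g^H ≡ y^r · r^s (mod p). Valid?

Left side g^H mod p:
32^2 = 1024 ≡ 37
32^4 ≡ 37^2 = 1369 ≡ 6
32^8 ≡ 6^2 = 36
32^16 ≡ 36^2 = 1296 ≡ 27
32^32 ≡ 27^2 = 729 ≡ 24
37 = 32 + 4 + 1, so 32^37 ≡ 24·6·32 ≡ 2 (mod 47)
Right side y^r · r^s mod p:
4^2 = 16
4^4 ≡ 16^2 = 256 ≡ 21
4^8 ≡ 21^2 = 441 ≡ 18
4^16 ≡ 18^2 = 324 ≡ 42
31 = 16 + 8 + 4 + 2 + 1, so 4^31 ≡ 42·18·21·16·4 ≡ 18 (mod 47)
31^2 = 961 ≡ 21
31^4 ≡ 21^2 = 441 ≡ 18
31^8 ≡ 18^2 = 324 ≡ 42
31^16 ≡ 42^2 = 1764 ≡ 25
21 = 16 + 4 + 1, so 31^21 ≡ 25·18·31 ≡ 38 (mod 47)
18·38 = 684 ≡ 26 (mod 47)
2 ≠ 26, so verification fails.

no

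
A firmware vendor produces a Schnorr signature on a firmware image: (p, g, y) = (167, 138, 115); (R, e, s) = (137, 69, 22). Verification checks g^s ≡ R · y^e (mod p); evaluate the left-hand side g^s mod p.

77

138^2 = 19044 ≡ 6
138^4 ≡ 6^2 = 36
138^8 ≡ 36^2 = 1296 ≡ 127
138^16 ≡ 127^2 = 16129 ≡ 97
22 = 16 + 4 + 2, so 138^22 ≡ 97·36·6 ≡ 77 (mod 167)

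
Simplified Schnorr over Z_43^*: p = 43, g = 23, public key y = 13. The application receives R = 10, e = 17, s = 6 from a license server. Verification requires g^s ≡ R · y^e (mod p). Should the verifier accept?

g^s mod p:
23^2 = 529 ≡ 13
23^4 ≡ 13^2 = 169 ≡ 40
6 = 4 + 2, so 23^6 ≡ 40·13 ≡ 4 (mod 43)
R · y^e mod p:
13^2 = 169 ≡ 40
13^4 ≡ 40^2 = 1600 ≡ 9
13^8 ≡ 9^2 = 81 ≡ 38
13^16 ≡ 38^2 = 1444 ≡ 25
17 = 16 + 1, so 13^17 ≡ 25·13 ≡ 24 (mod 43)
10·24 = 240 ≡ 25 (mod 43)
4 ≠ 25; the check fails.

reject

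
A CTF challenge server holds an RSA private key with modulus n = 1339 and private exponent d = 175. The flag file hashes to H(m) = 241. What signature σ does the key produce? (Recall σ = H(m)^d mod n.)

981

(H(m))^175 mod 1339 = 981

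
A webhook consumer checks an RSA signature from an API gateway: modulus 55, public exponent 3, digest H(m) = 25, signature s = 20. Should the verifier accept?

s^2 ≡ 20^2 = 400 ≡ 15
3 = 2 + 1, so s^3 ≡ 15·20 ≡ 25 (mod 55)
s^3 mod 55 = 25 matches H(m).

accept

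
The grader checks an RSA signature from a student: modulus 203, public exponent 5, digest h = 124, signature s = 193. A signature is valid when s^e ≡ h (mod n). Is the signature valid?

s^5 mod 203 = 79
The recovered value 79 does not match the digest 124.

invalid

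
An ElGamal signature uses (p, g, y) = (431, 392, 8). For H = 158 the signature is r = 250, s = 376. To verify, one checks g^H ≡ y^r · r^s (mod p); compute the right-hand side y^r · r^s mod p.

8^2 = 64
8^4 ≡ 64^2 = 4096 ≡ 217
8^8 ≡ 217^2 = 47089 ≡ 110
8^16 ≡ 110^2 = 12100 ≡ 32
8^32 ≡ 32^2 = 1024 ≡ 162
8^64 ≡ 162^2 = 26244 ≡ 384
8^128 ≡ 384^2 = 147456 ≡ 54
250 = 128 + 64 + 32 + 16 + 8 + 2, so 8^250 ≡ 54·384·162·32·110·64 ≡ 192 (mod 431)
250^2 = 62500 ≡ 5
250^4 ≡ 5^2 = 25
250^8 ≡ 25^2 = 625 ≡ 194
250^16 ≡ 194^2 = 37636 ≡ 139
250^32 ≡ 139^2 = 19321 ≡ 357
250^64 ≡ 357^2 = 127449 ≡ 304
250^128 ≡ 304^2 = 92416 ≡ 182
250^256 ≡ 182^2 = 33124 ≡ 368
376 = 256 + 64 + 32 + 16 + 8, so 250^376 ≡ 368·304·357·139·194 ≡ 403 (mod 431)
y^r · r^s ≡ 192·403 = 77376 ≡ 227 (mod 431)

227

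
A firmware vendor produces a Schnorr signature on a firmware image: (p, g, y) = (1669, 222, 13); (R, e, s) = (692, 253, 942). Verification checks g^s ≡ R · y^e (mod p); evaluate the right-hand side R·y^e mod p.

Squares mod 1669: 13^1≡13, 13^2≡169, 13^4≡188, 13^8≡295, 13^16≡237, 13^32≡1092, 13^64≡798, 13^128≡915
253 = 128 + 64 + 32 + 16 + 8 + 4 + 1, so 13^253 ≡ 915·798·1092·237·295·188·13 ≡ 2 (mod 1669)
R · y^e ≡ 692·2 = 1384 ≡ 1384 (mod 1669)

1384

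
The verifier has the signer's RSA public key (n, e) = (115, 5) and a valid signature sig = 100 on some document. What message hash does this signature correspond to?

85

Squares mod 115: sig^1≡100, sig^2≡110, sig^4≡25
5 = 4 + 1, so sig^5 ≡ 25·100 ≡ 85 (mod 115)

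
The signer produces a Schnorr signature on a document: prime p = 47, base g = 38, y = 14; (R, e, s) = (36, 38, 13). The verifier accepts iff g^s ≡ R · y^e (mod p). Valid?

no

g^s mod p:
38^2 = 1444 ≡ 34
38^4 ≡ 34^2 = 1156 ≡ 28
38^8 ≡ 28^2 = 784 ≡ 32
13 = 8 + 4 + 1, so 38^13 ≡ 32·28·38 ≡ 20 (mod 47)
R · y^e mod p:
14^2 = 196 ≡ 8
14^4 ≡ 8^2 = 64 ≡ 17
14^8 ≡ 17^2 = 289 ≡ 7
14^16 ≡ 7^2 = 49 ≡ 2
14^32 ≡ 2^2 = 4
38 = 32 + 4 + 2, so 14^38 ≡ 4·17·8 ≡ 27 (mod 47)
36·27 = 972 ≡ 32 (mod 47)
20 ≠ 32; the check fails.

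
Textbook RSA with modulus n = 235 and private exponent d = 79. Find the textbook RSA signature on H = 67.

163

H^2 ≡ 67^2 = 4489 ≡ 24
H^4 ≡ 24^2 = 576 ≡ 106
H^8 ≡ 106^2 = 11236 ≡ 191
H^16 ≡ 191^2 = 36481 ≡ 56
H^32 ≡ 56^2 = 3136 ≡ 81
H^64 ≡ 81^2 = 6561 ≡ 216
79 = 64 + 8 + 4 + 2 + 1, so H^79 ≡ 216·191·106·24·67 ≡ 163 (mod 235)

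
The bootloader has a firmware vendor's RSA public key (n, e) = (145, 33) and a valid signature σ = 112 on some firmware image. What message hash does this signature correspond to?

107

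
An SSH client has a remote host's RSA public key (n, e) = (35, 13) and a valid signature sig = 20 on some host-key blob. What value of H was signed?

20

sig^2 ≡ 20^2 = 400 ≡ 15
sig^4 ≡ 15^2 = 225 ≡ 15
sig^8 ≡ 15^2 = 225 ≡ 15
13 = 8 + 4 + 1, so sig^13 ≡ 15·15·20 ≡ 20 (mod 35)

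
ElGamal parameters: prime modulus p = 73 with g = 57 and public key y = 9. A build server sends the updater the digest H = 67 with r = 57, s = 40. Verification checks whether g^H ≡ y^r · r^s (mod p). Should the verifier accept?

accept

Left side g^H mod p:
Squares mod 73: 57^1≡57, 57^2≡37, 57^4≡55, 57^8≡32, 57^16≡2, 57^32≡4, 57^64≡16
67 = 64 + 2 + 1, so 57^67 ≡ 16·37·57 ≡ 18 (mod 73)
Right side y^r · r^s mod p:
Squares mod 73: 9^1≡9, 9^2≡8, 9^4≡64, 9^8≡8, 9^16≡64, 9^32≡8
57 = 32 + 16 + 8 + 1, so 9^57 ≡ 8·64·8·9 ≡ 72 (mod 73)
Squares mod 73: 57^1≡57, 57^2≡37, 57^4≡55, 57^8≡32, 57^16≡2, 57^32≡4
40 = 32 + 8, so 57^40 ≡ 4·32 ≡ 55 (mod 73)
72·55 = 3960 ≡ 18 (mod 73)
18 ≡ 18 (mod 73), so the signature is genuine.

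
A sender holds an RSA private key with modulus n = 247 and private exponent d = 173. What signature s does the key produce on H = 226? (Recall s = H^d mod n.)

213

H^2 ≡ 226^2 = 51076 ≡ 194
H^4 ≡ 194^2 = 37636 ≡ 92
H^8 ≡ 92^2 = 8464 ≡ 66
H^16 ≡ 66^2 = 4356 ≡ 157
H^32 ≡ 157^2 = 24649 ≡ 196
H^64 ≡ 196^2 = 38416 ≡ 131
H^128 ≡ 131^2 = 17161 ≡ 118
173 = 128 + 32 + 8 + 4 + 1, so H^173 ≡ 118·196·66·92·226 ≡ 213 (mod 247)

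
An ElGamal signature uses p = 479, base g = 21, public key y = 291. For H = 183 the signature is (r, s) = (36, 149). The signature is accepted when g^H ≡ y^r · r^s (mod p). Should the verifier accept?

accept

Left side g^H mod p:
Squares mod 479: 21^1≡21, 21^2≡441, 21^4≡7, 21^8≡49, 21^16≡6, 21^32≡36, 21^64≡338, 21^128≡242
183 = 128 + 32 + 16 + 4 + 2 + 1, so 21^183 ≡ 242·36·6·7·441·21 ≡ 302 (mod 479)
Right side y^r · r^s mod p:
Squares mod 479: 291^1≡291, 291^2≡377, 291^4≡345, 291^8≡233, 291^16≡162, 291^32≡378
36 = 32 + 4, so 291^36 ≡ 378·345 ≡ 122 (mod 479)
Squares mod 479: 36^1≡36, 36^2≡338, 36^4≡242, 36^8≡126, 36^16≡69, 36^32≡450, 36^64≡362, 36^128≡277
149 = 128 + 16 + 4 + 1, so 36^149 ≡ 277·69·242·36 ≡ 81 (mod 479)
122·81 = 9882 ≡ 302 (mod 479)
302 ≡ 302 (mod 479), so the signature is genuine.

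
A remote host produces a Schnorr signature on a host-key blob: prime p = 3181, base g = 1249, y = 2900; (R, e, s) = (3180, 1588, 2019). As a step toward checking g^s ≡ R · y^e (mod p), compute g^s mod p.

3040

Squares mod 3181: 1249^1≡1249, 1249^2≡1311, 1249^4≡981, 1249^8≡1699, 1249^16≡1434, 1249^32≡1430, 1249^64≡2698, 1249^128≡1076, 1249^256≡3073, 1249^512≡2121, 1249^1024≡707
2019 = 1024 + 512 + 256 + 128 + 64 + 32 + 2 + 1, so 1249^2019 ≡ 707·2121·3073·1076·2698·1430·1311·1249 ≡ 3040 (mod 3181)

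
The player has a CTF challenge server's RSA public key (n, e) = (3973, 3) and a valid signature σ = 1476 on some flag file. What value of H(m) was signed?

2815

Squares mod 3973: σ^1≡1476, σ^2≡1372
3 = 2 + 1, so σ^3 ≡ 1372·1476 ≡ 2815 (mod 3973)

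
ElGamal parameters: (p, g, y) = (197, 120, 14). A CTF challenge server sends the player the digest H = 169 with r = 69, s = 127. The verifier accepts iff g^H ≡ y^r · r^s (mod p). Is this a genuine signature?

forged

Left side g^H mod p:
120^2 = 14400 ≡ 19
120^4 ≡ 19^2 = 361 ≡ 164
120^8 ≡ 164^2 = 26896 ≡ 104
120^16 ≡ 104^2 = 10816 ≡ 178
120^32 ≡ 178^2 = 31684 ≡ 164
120^64 ≡ 164^2 = 26896 ≡ 104
120^128 ≡ 104^2 = 10816 ≡ 178
169 = 128 + 32 + 8 + 1, so 120^169 ≡ 178·164·104·120 ≡ 120 (mod 197)
Right side y^r · r^s mod p:
14^2 = 196
14^4 ≡ 196^2 = 38416 ≡ 1
14^8 ≡ 1^2 = 1
14^16 ≡ 1^2 = 1
14^32 ≡ 1^2 = 1
14^64 ≡ 1^2 = 1
69 = 64 + 4 + 1, so 14^69 ≡ 1·1·14 ≡ 14 (mod 197)
69^2 = 4761 ≡ 33
69^4 ≡ 33^2 = 1089 ≡ 104
69^8 ≡ 104^2 = 10816 ≡ 178
69^16 ≡ 178^2 = 31684 ≡ 164
69^32 ≡ 164^2 = 26896 ≡ 104
69^64 ≡ 104^2 = 10816 ≡ 178
127 = 64 + 32 + 16 + 8 + 4 + 2 + 1, so 69^127 ≡ 178·104·164·178·104·33·69 ≡ 128 (mod 197)
14·128 = 1792 ≡ 19 (mod 197)
120 ≠ 19, so verification fails.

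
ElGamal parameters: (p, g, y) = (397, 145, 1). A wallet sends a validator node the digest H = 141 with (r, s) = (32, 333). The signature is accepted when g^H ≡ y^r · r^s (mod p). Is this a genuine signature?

forged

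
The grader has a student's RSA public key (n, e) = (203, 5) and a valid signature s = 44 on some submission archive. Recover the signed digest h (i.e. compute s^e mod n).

39

s^2 ≡ 44^2 = 1936 ≡ 109
s^4 ≡ 109^2 = 11881 ≡ 107
5 = 4 + 1, so s^5 ≡ 107·44 ≡ 39 (mod 203)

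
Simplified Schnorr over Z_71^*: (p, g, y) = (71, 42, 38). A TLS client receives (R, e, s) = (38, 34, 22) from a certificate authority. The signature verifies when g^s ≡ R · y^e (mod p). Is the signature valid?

g^s mod p:
Squares mod 71: 42^1≡42, 42^2≡60, 42^4≡50, 42^8≡15, 42^16≡12
22 = 16 + 4 + 2, so 42^22 ≡ 12·50·60 ≡ 3 (mod 71)
R · y^e mod p:
Squares mod 71: 38^1≡38, 38^2≡24, 38^4≡8, 38^8≡64, 38^16≡49, 38^32≡58
34 = 32 + 2, so 38^34 ≡ 58·24 ≡ 43 (mod 71)
38·43 = 1634 ≡ 1 (mod 71)
3 ≠ 1; the check fails.

invalid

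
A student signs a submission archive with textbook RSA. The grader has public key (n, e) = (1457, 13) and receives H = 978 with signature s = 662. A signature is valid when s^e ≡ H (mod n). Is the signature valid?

invalid

Squares mod 1457: s^1≡662, s^2≡1144, s^4≡350, s^8≡112
13 = 8 + 4 + 1, so s^13 ≡ 112·350·662 ≡ 1230 (mod 1457)
1230 ≠ 978, so verification fails.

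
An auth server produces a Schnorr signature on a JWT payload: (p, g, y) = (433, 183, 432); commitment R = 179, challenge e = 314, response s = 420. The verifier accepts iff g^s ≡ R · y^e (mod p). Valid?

no

g^s mod p:
183^2 = 33489 ≡ 148
183^4 ≡ 148^2 = 21904 ≡ 254
183^8 ≡ 254^2 = 64516 ≡ 432
183^16 ≡ 432^2 = 186624 ≡ 1
183^32 ≡ 1^2 = 1
183^64 ≡ 1^2 = 1
183^128 ≡ 1^2 = 1
183^256 ≡ 1^2 = 1
420 = 256 + 128 + 32 + 4, so 183^420 ≡ 1·1·1·254 ≡ 254 (mod 433)
R · y^e mod p:
432^2 = 186624 ≡ 1
432^4 ≡ 1^2 = 1
432^8 ≡ 1^2 = 1
432^16 ≡ 1^2 = 1
432^32 ≡ 1^2 = 1
432^64 ≡ 1^2 = 1
432^128 ≡ 1^2 = 1
432^256 ≡ 1^2 = 1
314 = 256 + 32 + 16 + 8 + 2, so 432^314 ≡ 1·1·1·1·1 ≡ 1 (mod 433)
179·1 = 179 ≡ 179 (mod 433)
254 ≠ 179; the check fails.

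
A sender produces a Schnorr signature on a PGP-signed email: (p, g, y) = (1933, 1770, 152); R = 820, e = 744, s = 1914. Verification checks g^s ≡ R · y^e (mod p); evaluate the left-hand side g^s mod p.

1016

1770^2 = 3132900 ≡ 1440
1770^4 ≡ 1440^2 = 2073600 ≡ 1424
1770^8 ≡ 1424^2 = 2027776 ≡ 59
1770^16 ≡ 59^2 = 3481 ≡ 1548
1770^32 ≡ 1548^2 = 2396304 ≡ 1317
1770^64 ≡ 1317^2 = 1734489 ≡ 588
1770^128 ≡ 588^2 = 345744 ≡ 1670
1770^256 ≡ 1670^2 = 2788900 ≡ 1514
1770^512 ≡ 1514^2 = 2292196 ≡ 1591
1770^1024 ≡ 1591^2 = 2531281 ≡ 984
1914 = 1024 + 512 + 256 + 64 + 32 + 16 + 8 + 2, so 1770^1914 ≡ 984·1591·1514·588·1317·1548·59·1440 ≡ 1016 (mod 1933)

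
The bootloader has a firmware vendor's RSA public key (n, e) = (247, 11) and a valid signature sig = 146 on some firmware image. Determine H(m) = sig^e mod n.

230

Squares mod 247: sig^1≡146, sig^2≡74, sig^4≡42, sig^8≡35
11 = 8 + 2 + 1, so sig^11 ≡ 35·74·146 ≡ 230 (mod 247)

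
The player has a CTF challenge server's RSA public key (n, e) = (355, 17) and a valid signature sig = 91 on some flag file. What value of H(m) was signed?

sig^2 ≡ 91^2 = 8281 ≡ 116
sig^4 ≡ 116^2 = 13456 ≡ 321
sig^8 ≡ 321^2 = 103041 ≡ 91
sig^16 ≡ 91^2 = 8281 ≡ 116
17 = 16 + 1, so sig^17 ≡ 116·91 ≡ 261 (mod 355)

261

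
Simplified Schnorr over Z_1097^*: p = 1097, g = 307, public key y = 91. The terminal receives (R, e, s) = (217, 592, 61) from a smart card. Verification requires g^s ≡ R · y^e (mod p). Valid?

no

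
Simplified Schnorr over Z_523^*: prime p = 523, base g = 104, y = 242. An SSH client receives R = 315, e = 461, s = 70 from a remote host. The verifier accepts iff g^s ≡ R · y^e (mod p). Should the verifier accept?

g^s mod p:
104^70 mod 523 = 448
R · y^e mod p:
242^461 mod 523 = 199
315·199 = 62685 ≡ 448 (mod 523)
448 ≡ 448 (mod 523); signature holds.

accept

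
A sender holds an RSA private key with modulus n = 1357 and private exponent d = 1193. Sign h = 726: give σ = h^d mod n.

280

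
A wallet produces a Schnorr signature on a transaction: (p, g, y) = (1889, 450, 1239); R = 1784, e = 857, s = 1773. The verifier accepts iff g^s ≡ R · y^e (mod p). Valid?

no

g^s mod p:
Squares mod 1889: 450^1≡450, 450^2≡377, 450^4≡454, 450^8≡215, 450^16≡889, 450^32≡719, 450^64≡1264, 450^128≡1491, 450^256≡1617, 450^512≡313, 450^1024≡1630
1773 = 1024 + 512 + 128 + 64 + 32 + 8 + 4 + 1, so 450^1773 ≡ 1630·313·1491·1264·719·215·454·450 ≡ 376 (mod 1889)
R · y^e mod p:
Squares mod 1889: 1239^1≡1239, 1239^2≡1253, 1239^4≡250, 1239^8≡163, 1239^16≡123, 1239^32≡17, 1239^64≡289, 1239^128≡405, 1239^256≡1571, 1239^512≡1007
857 = 512 + 256 + 64 + 16 + 8 + 1, so 1239^857 ≡ 1007·1571·289·123·163·1239 ≡ 1313 (mod 1889)
1784·1313 = 2342392 ≡ 32 (mod 1889)
376 ≠ 32; the check fails.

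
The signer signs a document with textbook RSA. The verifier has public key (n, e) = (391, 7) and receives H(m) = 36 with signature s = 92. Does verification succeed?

fails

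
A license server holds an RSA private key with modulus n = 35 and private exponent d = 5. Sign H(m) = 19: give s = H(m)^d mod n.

Squares mod 35: (H(m))^1≡19, (H(m))^2≡11, (H(m))^4≡16
5 = 4 + 1, so (H(m))^5 ≡ 16·19 ≡ 24 (mod 35)

24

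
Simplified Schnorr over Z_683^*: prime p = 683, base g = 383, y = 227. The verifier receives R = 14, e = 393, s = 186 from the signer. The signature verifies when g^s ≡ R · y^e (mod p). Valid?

g^s mod p:
383^2 = 146689 ≡ 527
383^4 ≡ 527^2 = 277729 ≡ 431
383^8 ≡ 431^2 = 185761 ≡ 668
383^16 ≡ 668^2 = 446224 ≡ 225
383^32 ≡ 225^2 = 50625 ≡ 83
383^64 ≡ 83^2 = 6889 ≡ 59
383^128 ≡ 59^2 = 3481 ≡ 66
186 = 128 + 32 + 16 + 8 + 2, so 383^186 ≡ 66·83·225·668·527 ≡ 64 (mod 683)
R · y^e mod p:
227^2 = 51529 ≡ 304
227^4 ≡ 304^2 = 92416 ≡ 211
227^8 ≡ 211^2 = 44521 ≡ 126
227^16 ≡ 126^2 = 15876 ≡ 167
227^32 ≡ 167^2 = 27889 ≡ 569
227^64 ≡ 569^2 = 323761 ≡ 19
227^128 ≡ 19^2 = 361
227^256 ≡ 361^2 = 130321 ≡ 551
393 = 256 + 128 + 8 + 1, so 227^393 ≡ 551·361·126·227 ≡ 388 (mod 683)
14·388 = 5432 ≡ 651 (mod 683)
64 ≠ 651; the check fails.

no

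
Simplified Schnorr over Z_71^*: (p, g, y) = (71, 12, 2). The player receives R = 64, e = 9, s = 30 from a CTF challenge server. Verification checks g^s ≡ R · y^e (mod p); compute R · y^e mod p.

37

2^2 = 4
2^4 ≡ 4^2 = 16
2^8 ≡ 16^2 = 256 ≡ 43
9 = 8 + 1, so 2^9 ≡ 43·2 ≡ 15 (mod 71)
R · y^e ≡ 64·15 = 960 ≡ 37 (mod 71)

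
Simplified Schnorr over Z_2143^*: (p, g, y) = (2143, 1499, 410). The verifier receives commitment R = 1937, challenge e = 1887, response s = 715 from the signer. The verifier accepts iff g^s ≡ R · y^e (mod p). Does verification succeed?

g^s mod p:
1499^2 = 2247001 ≡ 1137
1499^4 ≡ 1137^2 = 1292769 ≡ 540
1499^8 ≡ 540^2 = 291600 ≡ 152
1499^16 ≡ 152^2 = 23104 ≡ 1674
1499^32 ≡ 1674^2 = 2802276 ≡ 1375
1499^64 ≡ 1375^2 = 1890625 ≡ 499
1499^128 ≡ 499^2 = 249001 ≡ 413
1499^256 ≡ 413^2 = 170569 ≡ 1272
1499^512 ≡ 1272^2 = 1617984 ≡ 19
715 = 512 + 128 + 64 + 8 + 2 + 1, so 1499^715 ≡ 19·413·499·152·1137·1499 ≡ 259 (mod 2143)
R · y^e mod p:
410^2 = 168100 ≡ 946
410^4 ≡ 946^2 = 894916 ≡ 1285
410^8 ≡ 1285^2 = 1651225 ≡ 1115
410^16 ≡ 1115^2 = 1243225 ≡ 285
410^32 ≡ 285^2 = 81225 ≡ 1934
410^64 ≡ 1934^2 = 3740356 ≡ 821
410^128 ≡ 821^2 = 674041 ≡ 1139
410^256 ≡ 1139^2 = 1297321 ≡ 806
410^512 ≡ 806^2 = 649636 ≡ 307
410^1024 ≡ 307^2 = 94249 ≡ 2100
1887 = 1024 + 512 + 256 + 64 + 16 + 8 + 4 + 2 + 1, so 410^1887 ≡ 2100·307·806·821·285·1115·1285·946·410 ≡ 511 (mod 2143)
1937·511 = 989807 ≡ 1884 (mod 2143)
259 ≠ 1884; the check fails.

fails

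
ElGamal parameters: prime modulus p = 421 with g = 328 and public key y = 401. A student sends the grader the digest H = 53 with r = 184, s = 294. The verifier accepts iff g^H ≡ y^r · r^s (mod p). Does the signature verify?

Left side g^H mod p:
Squares mod 421: 328^1≡328, 328^2≡229, 328^4≡237, 328^8≡176, 328^16≡243, 328^32≡109
53 = 32 + 16 + 4 + 1, so 328^53 ≡ 109·243·237·328 ≡ 312 (mod 421)
Right side y^r · r^s mod p:
Squares mod 421: 401^1≡401, 401^2≡400, 401^4≡20, 401^8≡400, 401^16≡20, 401^32≡400, 401^64≡20, 401^128≡400
184 = 128 + 32 + 16 + 8, so 401^184 ≡ 400·400·20·400 ≡ 20 (mod 421)
Squares mod 421: 184^1≡184, 184^2≡176, 184^4≡243, 184^8≡109, 184^16≡93, 184^32≡229, 184^64≡237, 184^128≡176, 184^256≡243
294 = 256 + 32 + 4 + 2, so 184^294 ≡ 243·229·243·176 ≡ 1 (mod 421)
20·1 = 20 ≡ 20 (mod 421)
312 ≠ 20, so verification fails.

does not verify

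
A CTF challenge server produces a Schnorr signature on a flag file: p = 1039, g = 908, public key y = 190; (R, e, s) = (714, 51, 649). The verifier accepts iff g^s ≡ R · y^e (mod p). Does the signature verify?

does not verify

g^s mod p:
Squares mod 1039: 908^1≡908, 908^2≡537, 908^4≡566, 908^8≡344, 908^16≡929, 908^32≡671, 908^64≡354, 908^128≡636, 908^256≡325, 908^512≡686
649 = 512 + 128 + 8 + 1, so 908^649 ≡ 686·636·344·908 ≡ 299 (mod 1039)
R · y^e mod p:
Squares mod 1039: 190^1≡190, 190^2≡774, 190^4≡612, 190^8≡504, 190^16≡500, 190^32≡640
51 = 32 + 16 + 2 + 1, so 190^51 ≡ 640·500·774·190 ≡ 541 (mod 1039)
714·541 = 386274 ≡ 805 (mod 1039)
299 ≠ 805; the check fails.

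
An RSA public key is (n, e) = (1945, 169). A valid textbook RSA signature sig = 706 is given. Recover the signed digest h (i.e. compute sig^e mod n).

Squares mod 1945: sig^1≡706, sig^2≡516, sig^4≡1736, sig^8≡891, sig^16≡321, sig^32≡1901, sig^64≡1936, sig^128≡81
169 = 128 + 32 + 8 + 1, so sig^169 ≡ 81·1901·891·706 ≡ 1811 (mod 1945)

1811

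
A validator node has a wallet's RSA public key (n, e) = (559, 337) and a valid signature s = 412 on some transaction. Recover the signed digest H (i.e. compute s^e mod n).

412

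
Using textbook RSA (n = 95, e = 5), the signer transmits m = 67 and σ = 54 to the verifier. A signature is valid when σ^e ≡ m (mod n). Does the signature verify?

does not verify

σ^2 ≡ 54^2 = 2916 ≡ 66
σ^4 ≡ 66^2 = 4356 ≡ 81
5 = 4 + 1, so σ^5 ≡ 81·54 ≡ 4 (mod 95)
σ^5 mod 95 = 4, but m = 67.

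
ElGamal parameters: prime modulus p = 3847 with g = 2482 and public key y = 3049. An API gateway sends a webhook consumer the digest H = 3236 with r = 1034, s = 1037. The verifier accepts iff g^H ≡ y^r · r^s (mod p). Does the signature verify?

does not verify

Left side g^H mod p:
2482^2 = 6160324 ≡ 1277
2482^4 ≡ 1277^2 = 1630729 ≡ 3448
2482^8 ≡ 3448^2 = 11888704 ≡ 1474
2482^16 ≡ 1474^2 = 2172676 ≡ 2968
2482^32 ≡ 2968^2 = 8809024 ≡ 3241
2482^64 ≡ 3241^2 = 10504081 ≡ 1771
2482^128 ≡ 1771^2 = 3136441 ≡ 1136
2482^256 ≡ 1136^2 = 1290496 ≡ 1751
2482^512 ≡ 1751^2 = 3066001 ≡ 3789
2482^1024 ≡ 3789^2 = 14356521 ≡ 3364
2482^2048 ≡ 3364^2 = 11316496 ≡ 2469
3236 = 2048 + 1024 + 128 + 32 + 4, so 2482^3236 ≡ 2469·3364·1136·3241·3448 ≡ 1584 (mod 3847)
Right side y^r · r^s mod p:
3049^2 = 9296401 ≡ 2049
3049^4 ≡ 2049^2 = 4198401 ≡ 1324
3049^8 ≡ 1324^2 = 1752976 ≡ 2591
3049^16 ≡ 2591^2 = 6713281 ≡ 266
3049^32 ≡ 266^2 = 70756 ≡ 1510
3049^64 ≡ 1510^2 = 2280100 ≡ 2676
3049^128 ≡ 2676^2 = 7160976 ≡ 1709
3049^256 ≡ 1709^2 = 2920681 ≡ 808
3049^512 ≡ 808^2 = 652864 ≡ 2721
3049^1024 ≡ 2721^2 = 7403841 ≡ 2213
1034 = 1024 + 8 + 2, so 3049^1034 ≡ 2213·2591·2049 ≡ 3655 (mod 3847)
1034^2 = 1069156 ≡ 3537
1034^4 ≡ 3537^2 = 12510369 ≡ 3772
1034^8 ≡ 3772^2 = 14227984 ≡ 1778
1034^16 ≡ 1778^2 = 3161284 ≡ 2897
1034^32 ≡ 2897^2 = 8392609 ≡ 2302
1034^64 ≡ 2302^2 = 5299204 ≡ 1885
1034^128 ≡ 1885^2 = 3553225 ≡ 2444
1034^256 ≡ 2444^2 = 5973136 ≡ 2592
1034^512 ≡ 2592^2 = 6718464 ≡ 1602
1034^1024 ≡ 1602^2 = 2566404 ≡ 455
1037 = 1024 + 8 + 4 + 1, so 1034^1037 ≡ 455·1778·3772·1034 ≡ 1566 (mod 3847)
3655·1566 = 5723730 ≡ 3241 (mod 3847)
1584 ≠ 3241, so verification fails.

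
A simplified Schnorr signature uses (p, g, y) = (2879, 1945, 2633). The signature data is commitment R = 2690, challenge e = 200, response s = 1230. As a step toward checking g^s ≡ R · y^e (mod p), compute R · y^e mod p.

2633^2 = 6932689 ≡ 57
2633^4 ≡ 57^2 = 3249 ≡ 370
2633^8 ≡ 370^2 = 136900 ≡ 1587
2633^16 ≡ 1587^2 = 2518569 ≡ 2323
2633^32 ≡ 2323^2 = 5396329 ≡ 1083
2633^64 ≡ 1083^2 = 1172889 ≡ 1136
2633^128 ≡ 1136^2 = 1290496 ≡ 704
200 = 128 + 64 + 8, so 2633^200 ≡ 704·1136·1587 ≡ 973 (mod 2879)
R · y^e ≡ 2690·973 = 2617370 ≡ 359 (mod 2879)

359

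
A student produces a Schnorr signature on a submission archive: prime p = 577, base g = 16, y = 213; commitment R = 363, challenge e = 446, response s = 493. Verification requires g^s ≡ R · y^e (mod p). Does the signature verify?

g^s mod p:
16^2 = 256
16^4 ≡ 256^2 = 65536 ≡ 335
16^8 ≡ 335^2 = 112225 ≡ 287
16^16 ≡ 287^2 = 82369 ≡ 435
16^32 ≡ 435^2 = 189225 ≡ 546
16^64 ≡ 546^2 = 298116 ≡ 384
16^128 ≡ 384^2 = 147456 ≡ 321
16^256 ≡ 321^2 = 103041 ≡ 335
493 = 256 + 128 + 64 + 32 + 8 + 4 + 1, so 16^493 ≡ 335·321·384·546·287·335·16 ≡ 523 (mod 577)
R · y^e mod p:
213^2 = 45369 ≡ 363
213^4 ≡ 363^2 = 131769 ≡ 213
213^8 ≡ 213^2 = 45369 ≡ 363
213^16 ≡ 363^2 = 131769 ≡ 213
213^32 ≡ 213^2 = 45369 ≡ 363
213^64 ≡ 363^2 = 131769 ≡ 213
213^128 ≡ 213^2 = 45369 ≡ 363
213^256 ≡ 363^2 = 131769 ≡ 213
446 = 256 + 128 + 32 + 16 + 8 + 4 + 2, so 213^446 ≡ 213·363·363·213·363·213·363 ≡ 363 (mod 577)
363·363 = 131769 ≡ 213 (mod 577)
523 ≠ 213; the check fails.

does not verify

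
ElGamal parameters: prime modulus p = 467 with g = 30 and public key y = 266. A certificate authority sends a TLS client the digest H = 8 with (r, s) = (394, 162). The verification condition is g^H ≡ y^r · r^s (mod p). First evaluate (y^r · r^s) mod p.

249

266^2 = 70756 ≡ 239
266^4 ≡ 239^2 = 57121 ≡ 147
266^8 ≡ 147^2 = 21609 ≡ 127
266^16 ≡ 127^2 = 16129 ≡ 251
266^32 ≡ 251^2 = 63001 ≡ 423
266^64 ≡ 423^2 = 178929 ≡ 68
266^128 ≡ 68^2 = 4624 ≡ 421
266^256 ≡ 421^2 = 177241 ≡ 248
394 = 256 + 128 + 8 + 2, so 266^394 ≡ 248·421·127·239 ≡ 400 (mod 467)
394^2 = 155236 ≡ 192
394^4 ≡ 192^2 = 36864 ≡ 438
394^8 ≡ 438^2 = 191844 ≡ 374
394^16 ≡ 374^2 = 139876 ≡ 243
394^32 ≡ 243^2 = 59049 ≡ 207
394^64 ≡ 207^2 = 42849 ≡ 352
394^128 ≡ 352^2 = 123904 ≡ 149
162 = 128 + 32 + 2, so 394^162 ≡ 149·207·192 ≡ 296 (mod 467)
y^r · r^s ≡ 400·296 = 118400 ≡ 249 (mod 467)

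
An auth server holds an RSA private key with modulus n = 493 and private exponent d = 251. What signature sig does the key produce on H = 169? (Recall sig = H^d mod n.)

458

H^2 ≡ 169^2 = 28561 ≡ 460
H^4 ≡ 460^2 = 211600 ≡ 103
H^8 ≡ 103^2 = 10609 ≡ 256
H^16 ≡ 256^2 = 65536 ≡ 460
H^32 ≡ 460^2 = 211600 ≡ 103
H^64 ≡ 103^2 = 10609 ≡ 256
H^128 ≡ 256^2 = 65536 ≡ 460
251 = 128 + 64 + 32 + 16 + 8 + 2 + 1, so H^251 ≡ 460·256·103·460·256·460·169 ≡ 458 (mod 493)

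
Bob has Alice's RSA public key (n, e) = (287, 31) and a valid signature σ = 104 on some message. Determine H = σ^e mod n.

σ^2 ≡ 104^2 = 10816 ≡ 197
σ^4 ≡ 197^2 = 38809 ≡ 64
σ^8 ≡ 64^2 = 4096 ≡ 78
σ^16 ≡ 78^2 = 6084 ≡ 57
31 = 16 + 8 + 4 + 2 + 1, so σ^31 ≡ 57·78·64·197·104 ≡ 34 (mod 287)

34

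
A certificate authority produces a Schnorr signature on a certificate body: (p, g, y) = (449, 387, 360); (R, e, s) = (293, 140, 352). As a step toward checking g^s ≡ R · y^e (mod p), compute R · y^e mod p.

125

360^2 = 129600 ≡ 288
360^4 ≡ 288^2 = 82944 ≡ 328
360^8 ≡ 328^2 = 107584 ≡ 273
360^16 ≡ 273^2 = 74529 ≡ 444
360^32 ≡ 444^2 = 197136 ≡ 25
360^64 ≡ 25^2 = 625 ≡ 176
360^128 ≡ 176^2 = 30976 ≡ 444
140 = 128 + 8 + 4, so 360^140 ≡ 444·273·328 ≡ 382 (mod 449)
R · y^e ≡ 293·382 = 111926 ≡ 125 (mod 449)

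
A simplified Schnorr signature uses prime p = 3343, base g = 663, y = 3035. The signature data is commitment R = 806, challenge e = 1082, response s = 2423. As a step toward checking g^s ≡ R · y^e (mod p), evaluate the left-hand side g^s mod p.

2154

Squares mod 3343: 663^1≡663, 663^2≡1636, 663^4≡2096, 663^8≡514, 663^16≡99, 663^32≡3115, 663^64≡1839, 663^128≡2148, 663^256≡564, 663^512≡511, 663^1024≡367, 663^2048≡969
2423 = 2048 + 256 + 64 + 32 + 16 + 4 + 2 + 1, so 663^2423 ≡ 969·564·1839·3115·99·2096·1636·663 ≡ 2154 (mod 3343)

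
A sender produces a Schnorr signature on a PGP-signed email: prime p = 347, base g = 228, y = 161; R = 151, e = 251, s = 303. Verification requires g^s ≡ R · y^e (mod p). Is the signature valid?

valid

g^s mod p:
228^2 = 51984 ≡ 281
228^4 ≡ 281^2 = 78961 ≡ 192
228^8 ≡ 192^2 = 36864 ≡ 82
228^16 ≡ 82^2 = 6724 ≡ 131
228^32 ≡ 131^2 = 17161 ≡ 158
228^64 ≡ 158^2 = 24964 ≡ 327
228^128 ≡ 327^2 = 106929 ≡ 53
228^256 ≡ 53^2 = 2809 ≡ 33
303 = 256 + 32 + 8 + 4 + 2 + 1, so 228^303 ≡ 33·158·82·192·281·228 ≡ 28 (mod 347)
R · y^e mod p:
161^2 = 25921 ≡ 243
161^4 ≡ 243^2 = 59049 ≡ 59
161^8 ≡ 59^2 = 3481 ≡ 11
161^16 ≡ 11^2 = 121
161^32 ≡ 121^2 = 14641 ≡ 67
161^64 ≡ 67^2 = 4489 ≡ 325
161^128 ≡ 325^2 = 105625 ≡ 137
251 = 128 + 64 + 32 + 16 + 8 + 2 + 1, so 161^251 ≡ 137·325·67·121·11·243·161 ≡ 99 (mod 347)
151·99 = 14949 ≡ 28 (mod 347)
28 ≡ 28 (mod 347); signature holds.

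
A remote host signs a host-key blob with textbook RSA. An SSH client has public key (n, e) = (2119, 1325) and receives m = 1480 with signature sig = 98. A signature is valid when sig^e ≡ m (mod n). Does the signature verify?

verifies

sig^2 ≡ 98^2 = 9604 ≡ 1128
sig^4 ≡ 1128^2 = 1272384 ≡ 984
sig^8 ≡ 984^2 = 968256 ≡ 1992
sig^16 ≡ 1992^2 = 3968064 ≡ 1296
sig^32 ≡ 1296^2 = 1679616 ≡ 1368
sig^64 ≡ 1368^2 = 1871424 ≡ 347
sig^128 ≡ 347^2 = 120409 ≡ 1745
sig^256 ≡ 1745^2 = 3045025 ≡ 22
sig^512 ≡ 22^2 = 484
sig^1024 ≡ 484^2 = 234256 ≡ 1166
1325 = 1024 + 256 + 32 + 8 + 4 + 1, so sig^1325 ≡ 1166·22·1368·1992·984·98 ≡ 1480 (mod 2119)
sig^1325 mod 2119 = 1480 matches m.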